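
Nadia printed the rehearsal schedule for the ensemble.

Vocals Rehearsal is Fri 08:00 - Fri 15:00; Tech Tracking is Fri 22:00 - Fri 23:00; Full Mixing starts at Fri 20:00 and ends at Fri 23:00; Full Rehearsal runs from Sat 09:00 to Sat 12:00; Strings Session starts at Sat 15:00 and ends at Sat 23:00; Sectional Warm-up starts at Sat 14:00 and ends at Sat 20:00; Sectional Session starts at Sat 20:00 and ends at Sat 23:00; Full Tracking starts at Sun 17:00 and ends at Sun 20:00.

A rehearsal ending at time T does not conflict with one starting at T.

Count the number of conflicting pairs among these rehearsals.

3

Check each pair: they overlap iff neither finishes before the other starts.
Sorted by start: Vocals Rehearsal, Full Mixing, Tech Tracking, Full Rehearsal, Sectional Warm-up, Strings Session, Sectional Session, Full Tracking.
Full Mixing starts after Vocals Rehearsal ends, so nothing later overlaps Vocals Rehearsal either.
Tech Tracking starts before Full Mixing ends → Full Mixing and Tech Tracking overlap.
Full Rehearsal starts after Full Mixing ends, so nothing later overlaps Full Mixing either.
Full Rehearsal starts after Tech Tracking ends, so nothing later overlaps Tech Tracking either.
Sectional Warm-up starts after Full Rehearsal ends, so nothing later overlaps Full Rehearsal either.
Strings Session starts before Sectional Warm-up ends → Sectional Warm-up and Strings Session overlap.
Sectional Session starts exactly when Sectional Warm-up ends (back-to-back, no overlap), so nothing later overlaps Sectional Warm-up either.
Sectional Session starts before Strings Session ends → Strings Session and Sectional Session overlap.
Full Tracking starts after Strings Session ends.
Full Tracking starts after Sectional Session ends.
Overlapping pairs: Full Mixing & Tech Tracking, Sectional Session & Strings Session, Sectional Warm-up & Strings Session — 3 in total.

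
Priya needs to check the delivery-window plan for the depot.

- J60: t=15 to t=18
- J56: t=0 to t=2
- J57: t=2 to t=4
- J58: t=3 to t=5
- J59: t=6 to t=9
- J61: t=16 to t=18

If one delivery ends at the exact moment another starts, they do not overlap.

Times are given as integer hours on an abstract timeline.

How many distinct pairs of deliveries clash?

Check each pair: they overlap iff neither finishes before the other starts.
Sorted by start: J56, J57, J58, J59, J60, J61.
J57 starts exactly when J56 ends (back-to-back, no overlap); J56 is clear from here.
J58 starts before J57 ends → J57 and J58 overlap.
J59 starts after J57 ends; J57 is clear from here.
J59 starts after J58 ends; J58 is clear from here.
J60 starts after J59 ends; J59 is clear from here.
J61 starts before J60 ends → J60 and J61 overlap.
Overlapping pairs: J57 & J58, J60 & J61 — 2 in total.

2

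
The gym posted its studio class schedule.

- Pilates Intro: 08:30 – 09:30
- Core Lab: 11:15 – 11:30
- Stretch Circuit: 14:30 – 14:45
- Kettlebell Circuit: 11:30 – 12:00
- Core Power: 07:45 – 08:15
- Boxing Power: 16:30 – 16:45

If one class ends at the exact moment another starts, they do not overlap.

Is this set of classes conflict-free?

Sorted by start: Core Power, Pilates Intro, Core Lab, Kettlebell Circuit, Stretch Circuit, Boxing Power.
Pilates Intro starts after Core Power ends; Core Power is clear from here.
Core Lab starts after Pilates Intro ends; Pilates Intro is clear from here.
Kettlebell Circuit starts exactly when Core Lab ends (back-to-back, no overlap); Core Lab is clear from here.
Stretch Circuit starts after Kettlebell Circuit ends; Kettlebell Circuit is clear from here.
Boxing Power starts after Stretch Circuit ends.
Every pair is clear; the schedule has no overlaps.

Yes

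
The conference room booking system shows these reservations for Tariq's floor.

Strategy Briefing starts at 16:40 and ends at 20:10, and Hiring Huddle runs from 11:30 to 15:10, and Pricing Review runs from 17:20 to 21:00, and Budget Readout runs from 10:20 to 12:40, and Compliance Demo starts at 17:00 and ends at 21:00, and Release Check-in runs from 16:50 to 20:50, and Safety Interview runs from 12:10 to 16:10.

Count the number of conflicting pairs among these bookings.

Sorted by start: Budget Readout, Hiring Huddle, Safety Interview, Strategy Briefing, Release Check-in, Compliance Demo, Pricing Review.
Hiring Huddle starts before Budget Readout ends → Budget Readout and Hiring Huddle overlap.
Safety Interview starts before Budget Readout ends → Budget Readout and Safety Interview overlap.
Strategy Briefing starts after Budget Readout ends; Budget Readout is clear from here.
Safety Interview starts before Hiring Huddle ends → Hiring Huddle and Safety Interview overlap.
Strategy Briefing starts after Hiring Huddle ends; Hiring Huddle is clear from here.
Strategy Briefing starts after Safety Interview ends; Safety Interview is clear from here.
Release Check-in starts before Strategy Briefing ends → Strategy Briefing and Release Check-in overlap.
Compliance Demo starts before Strategy Briefing ends → Strategy Briefing and Compliance Demo overlap.
Pricing Review starts before Strategy Briefing ends → Strategy Briefing and Pricing Review overlap.
Compliance Demo starts before Release Check-in ends → Release Check-in and Compliance Demo overlap.
Pricing Review starts before Release Check-in ends → Release Check-in and Pricing Review overlap.
Pricing Review starts before Compliance Demo ends → Compliance Demo and Pricing Review overlap.
Overlapping pairs: Budget Readout & Hiring Huddle, Budget Readout & Safety Interview, Compliance Demo & Pricing Review, Compliance Demo & Release Check-in, Compliance Demo & Strategy Briefing, Hiring Huddle & Safety Interview, Pricing Review & Release Check-in, Pricing Review & Strategy Briefing, Release Check-in & Strategy Briefing — 9 in total.

9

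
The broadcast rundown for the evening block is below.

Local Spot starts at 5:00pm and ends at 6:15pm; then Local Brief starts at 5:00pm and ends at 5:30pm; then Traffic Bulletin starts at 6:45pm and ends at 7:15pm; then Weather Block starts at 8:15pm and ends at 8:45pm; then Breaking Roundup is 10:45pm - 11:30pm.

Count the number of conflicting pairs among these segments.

Two intervals overlap when each starts before the other ends.
Sorted by start: Local Spot, Local Brief, Traffic Bulletin, Weather Block, Breaking Roundup.
Local Brief starts before Local Spot ends → Local Spot and Local Brief overlap.
Traffic Bulletin starts after Local Spot ends; Local Spot is clear from here.
Traffic Bulletin starts after Local Brief ends; Local Brief is clear from here.
Weather Block starts after Traffic Bulletin ends; Traffic Bulletin is clear from here.
Breaking Roundup starts after Weather Block ends.
Overlapping pairs: Local Brief & Local Spot — 1 in total.

1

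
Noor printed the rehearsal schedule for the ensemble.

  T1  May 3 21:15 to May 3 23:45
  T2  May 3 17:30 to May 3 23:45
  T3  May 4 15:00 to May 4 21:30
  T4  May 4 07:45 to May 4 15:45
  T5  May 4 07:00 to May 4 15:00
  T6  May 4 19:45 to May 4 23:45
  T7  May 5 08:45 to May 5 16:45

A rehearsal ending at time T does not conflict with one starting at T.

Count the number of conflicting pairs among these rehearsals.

4

Sorted by start: T2, T1, T5, T4, T3, T6, T7.
T1 starts before T2 ends → T2 and T1 overlap.
T5 starts after T2 ends; T2 is clear from here.
T5 starts after T1 ends; T1 is clear from here.
T4 starts before T5 ends → T5 and T4 overlap.
T3 starts exactly when T5 ends (back-to-back, no overlap); T5 is clear from here.
T3 starts before T4 ends → T4 and T3 overlap.
T6 starts after T4 ends; T4 is clear from here.
T6 starts before T3 ends → T3 and T6 overlap.
T7 starts after T3 ends.
T7 starts after T6 ends.
Overlapping pairs: T1 & T2, T3 & T4, T3 & T6, T4 & T5 — 4 in total.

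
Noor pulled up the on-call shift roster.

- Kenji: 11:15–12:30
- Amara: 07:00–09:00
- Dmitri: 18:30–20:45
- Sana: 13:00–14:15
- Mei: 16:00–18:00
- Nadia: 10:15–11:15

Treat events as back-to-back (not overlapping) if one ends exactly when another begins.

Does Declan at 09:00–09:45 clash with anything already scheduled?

No — it doesn't clash with anything

Amara: ends 09:00 at or before Declan starts 09:00 → clear.
Nadia: starts 10:15 at or after Declan ends 09:45 → clear.
Kenji: starts 11:15 at or after Declan ends 09:45 → clear.
Sana: starts 13:00 at or after Declan ends 09:45 → clear.
Mei: starts 16:00 at or after Declan ends 09:45 → clear.
Dmitri: starts 18:30 at or after Declan ends 09:45 → clear.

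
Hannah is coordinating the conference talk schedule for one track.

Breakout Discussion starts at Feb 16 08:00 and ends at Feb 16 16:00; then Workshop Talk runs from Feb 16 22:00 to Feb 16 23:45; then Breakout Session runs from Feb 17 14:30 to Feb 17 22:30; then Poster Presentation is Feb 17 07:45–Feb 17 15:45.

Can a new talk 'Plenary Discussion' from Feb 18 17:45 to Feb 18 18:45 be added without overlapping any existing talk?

Breakout Discussion: ends Feb 16 16:00 at or before Plenary Discussion starts Feb 18 17:45 → clear.
Workshop Talk: ends Feb 16 23:45 at or before Plenary Discussion starts Feb 18 17:45 → clear.
Poster Presentation: ends Feb 17 15:45 at or before Plenary Discussion starts Feb 18 17:45 → clear.
Breakout Session: ends Feb 17 22:30 at or before Plenary Discussion starts Feb 18 17:45 → clear.

Yes — the slot is free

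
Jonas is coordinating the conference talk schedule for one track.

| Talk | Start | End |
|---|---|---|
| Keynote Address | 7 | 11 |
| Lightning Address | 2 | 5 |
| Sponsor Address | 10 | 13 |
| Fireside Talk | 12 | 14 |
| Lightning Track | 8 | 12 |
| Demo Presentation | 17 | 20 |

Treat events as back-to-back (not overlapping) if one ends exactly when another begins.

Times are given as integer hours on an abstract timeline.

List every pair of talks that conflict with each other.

Check each pair: they overlap iff neither finishes before the other starts.
Sorted by start: Lightning Address, Keynote Address, Lightning Track, Sponsor Address, Fireside Talk, Demo Presentation.
Keynote Address starts after Lightning Address ends, so Lightning Address has no further overlaps.
Lightning Track starts before Keynote Address ends → Keynote Address and Lightning Track overlap.
Sponsor Address starts before Keynote Address ends → Keynote Address and Sponsor Address overlap.
Fireside Talk starts after Keynote Address ends, so Keynote Address has no further overlaps.
Sponsor Address starts before Lightning Track ends → Lightning Track and Sponsor Address overlap.
Fireside Talk starts exactly when Lightning Track ends (back-to-back, no overlap), so Lightning Track has no further overlaps.
Fireside Talk starts before Sponsor Address ends → Sponsor Address and Fireside Talk overlap.
Demo Presentation starts after Sponsor Address ends.
Demo Presentation starts after Fireside Talk ends.

Fireside Talk & Sponsor Address, Keynote Address & Lightning Track, Keynote Address & Sponsor Address, Lightning Track & Sponsor Address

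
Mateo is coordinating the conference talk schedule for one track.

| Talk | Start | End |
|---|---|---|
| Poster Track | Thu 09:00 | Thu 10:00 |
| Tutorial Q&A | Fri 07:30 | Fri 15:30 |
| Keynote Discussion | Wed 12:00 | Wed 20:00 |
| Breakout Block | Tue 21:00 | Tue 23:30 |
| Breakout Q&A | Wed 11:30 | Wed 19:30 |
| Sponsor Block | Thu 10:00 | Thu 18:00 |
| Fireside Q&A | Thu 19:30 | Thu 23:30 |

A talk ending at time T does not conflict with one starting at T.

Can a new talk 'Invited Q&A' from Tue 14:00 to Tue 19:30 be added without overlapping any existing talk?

Yes — the slot is free

Breakout Block: starts Tue 21:00 at or after Invited Q&A ends Tue 19:30 → clear.
Breakout Q&A: starts Wed 11:30 at or after Invited Q&A ends Tue 19:30 → clear.
Keynote Discussion: starts Wed 12:00 at or after Invited Q&A ends Tue 19:30 → clear.
Poster Track: starts Thu 09:00 at or after Invited Q&A ends Tue 19:30 → clear.
Sponsor Block: starts Thu 10:00 at or after Invited Q&A ends Tue 19:30 → clear.
Fireside Q&A: starts Thu 19:30 at or after Invited Q&A ends Tue 19:30 → clear.
Tutorial Q&A: starts Fri 07:30 at or after Invited Q&A ends Tue 19:30 → clear.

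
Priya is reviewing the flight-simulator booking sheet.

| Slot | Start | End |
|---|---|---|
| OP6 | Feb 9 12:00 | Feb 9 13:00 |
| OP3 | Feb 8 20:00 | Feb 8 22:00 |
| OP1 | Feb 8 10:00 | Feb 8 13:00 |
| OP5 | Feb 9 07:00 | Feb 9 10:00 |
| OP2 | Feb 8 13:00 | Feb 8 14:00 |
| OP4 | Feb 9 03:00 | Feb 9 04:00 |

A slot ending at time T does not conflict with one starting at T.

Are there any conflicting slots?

Sorted by start: OP1, OP2, OP3, OP4, OP5, OP6.
OP2 starts exactly when OP1 ends (back-to-back, no overlap), so OP1 has no further overlaps.
OP3 starts after OP2 ends, so OP2 has no further overlaps.
OP4 starts after OP3 ends, so OP3 has no further overlaps.
OP5 starts after OP4 ends, so OP4 has no further overlaps.
OP6 starts after OP5 ends.
Every pair is clear; the schedule has no overlaps.

No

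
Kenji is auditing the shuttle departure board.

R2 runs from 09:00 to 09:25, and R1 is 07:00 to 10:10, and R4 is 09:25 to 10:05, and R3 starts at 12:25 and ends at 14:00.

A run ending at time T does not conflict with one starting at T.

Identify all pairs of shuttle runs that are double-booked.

Sorted by start: R1, R2, R4, R3.
R2 starts before R1 ends → R1 and R2 overlap.
R4 starts before R1 ends → R1 and R4 overlap.
R3 starts after R1 ends.
R4 starts exactly when R2 ends (back-to-back, no overlap); R2 is clear from here.
R3 starts after R4 ends.

R1 & R2, R1 & R4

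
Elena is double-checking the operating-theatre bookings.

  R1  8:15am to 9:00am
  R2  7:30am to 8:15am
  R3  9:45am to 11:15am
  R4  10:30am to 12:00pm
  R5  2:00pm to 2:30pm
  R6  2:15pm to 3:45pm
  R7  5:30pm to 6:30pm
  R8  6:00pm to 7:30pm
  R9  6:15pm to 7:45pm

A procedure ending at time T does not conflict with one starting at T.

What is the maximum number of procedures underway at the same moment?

3

Sort all start/end points and keep a running count:
7:30am start R2 → 1
8:15am end R2 → 0
8:15am start R1 → 1
9:00am end R1 → 0
9:45am start R3 → 1
10:30am start R4 → 2
11:15am end R3 → 1
12:00pm end R4 → 0
2:00pm start R5 → 1
2:15pm start R6 → 2
2:30pm end R5 → 1
3:45pm end R6 → 0
5:30pm start R7 → 1
6:00pm start R8 → 2
6:15pm start R9 → 3
6:30pm end R7 → 2
7:30pm end R8 → 1
7:45pm end R9 → 0
Peak is 3, at 6:15pm (R7, R8, R9).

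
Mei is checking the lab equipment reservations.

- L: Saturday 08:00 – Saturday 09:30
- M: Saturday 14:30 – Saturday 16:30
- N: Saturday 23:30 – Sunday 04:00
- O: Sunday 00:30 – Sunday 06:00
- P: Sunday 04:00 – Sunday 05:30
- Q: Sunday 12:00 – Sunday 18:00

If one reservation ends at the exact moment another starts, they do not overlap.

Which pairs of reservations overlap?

Sorted by start: L, M, N, O, P, Q.
M starts after L ends, so nothing later overlaps L either.
N starts after M ends, so nothing later overlaps M either.
O starts before N ends → N and O overlap.
P starts exactly when N ends (back-to-back, no overlap), so nothing later overlaps N either.
P starts before O ends → O and P overlap.
Q starts after O ends.
Q starts after P ends.

N & O, O & P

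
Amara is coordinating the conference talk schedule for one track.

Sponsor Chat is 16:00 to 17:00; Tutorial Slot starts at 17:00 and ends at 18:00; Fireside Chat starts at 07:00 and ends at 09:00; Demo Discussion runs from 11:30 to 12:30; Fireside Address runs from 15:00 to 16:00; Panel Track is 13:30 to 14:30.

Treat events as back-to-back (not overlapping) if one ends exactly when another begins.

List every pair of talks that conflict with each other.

none

Sorted by start: Fireside Chat, Demo Discussion, Panel Track, Fireside Address, Sponsor Chat, Tutorial Slot.
Demo Discussion starts after Fireside Chat ends, so nothing later overlaps Fireside Chat either.
Panel Track starts after Demo Discussion ends, so nothing later overlaps Demo Discussion either.
Fireside Address starts after Panel Track ends, so nothing later overlaps Panel Track either.
Sponsor Chat starts exactly when Fireside Address ends (back-to-back, no overlap), so nothing later overlaps Fireside Address either.
Tutorial Slot starts exactly when Sponsor Chat ends (back-to-back, no overlap).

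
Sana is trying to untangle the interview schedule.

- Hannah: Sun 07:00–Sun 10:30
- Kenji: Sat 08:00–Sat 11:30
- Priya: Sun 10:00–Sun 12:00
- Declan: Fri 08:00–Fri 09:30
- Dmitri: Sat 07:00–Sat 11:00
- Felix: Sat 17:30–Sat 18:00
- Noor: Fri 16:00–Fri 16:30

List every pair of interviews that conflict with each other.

Check each pair: they overlap iff neither finishes before the other starts.
Sorted by start: Declan, Noor, Dmitri, Kenji, Felix, Hannah, Priya.
Noor starts after Declan ends, so Declan has no further overlaps.
Dmitri starts after Noor ends, so Noor has no further overlaps.
Kenji starts before Dmitri ends → Dmitri and Kenji overlap.
Felix starts after Dmitri ends, so Dmitri has no further overlaps.
Felix starts after Kenji ends, so Kenji has no further overlaps.
Hannah starts after Felix ends, so Felix has no further overlaps.
Priya starts before Hannah ends → Hannah and Priya overlap.

Dmitri & Kenji, Hannah & Priya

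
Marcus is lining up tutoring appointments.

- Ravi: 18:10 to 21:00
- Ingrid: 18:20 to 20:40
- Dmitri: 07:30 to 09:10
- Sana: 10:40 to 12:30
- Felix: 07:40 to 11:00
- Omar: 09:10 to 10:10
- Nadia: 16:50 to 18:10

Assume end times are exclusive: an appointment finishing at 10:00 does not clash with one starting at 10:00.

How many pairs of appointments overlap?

4

Sorted by start: Dmitri, Felix, Omar, Sana, Nadia, Ravi, Ingrid.
Felix starts before Dmitri ends → Dmitri and Felix overlap.
Omar starts exactly when Dmitri ends (back-to-back, no overlap), so nothing later overlaps Dmitri either.
Omar starts before Felix ends → Felix and Omar overlap.
Sana starts before Felix ends → Felix and Sana overlap.
Nadia starts after Felix ends, so nothing later overlaps Felix either.
Sana starts after Omar ends, so nothing later overlaps Omar either.
Nadia starts after Sana ends, so nothing later overlaps Sana either.
Ravi starts exactly when Nadia ends (back-to-back, no overlap), so nothing later overlaps Nadia either.
Ingrid starts before Ravi ends → Ravi and Ingrid overlap.
Overlapping pairs: Dmitri & Felix, Felix & Omar, Felix & Sana, Ingrid & Ravi — 4 in total.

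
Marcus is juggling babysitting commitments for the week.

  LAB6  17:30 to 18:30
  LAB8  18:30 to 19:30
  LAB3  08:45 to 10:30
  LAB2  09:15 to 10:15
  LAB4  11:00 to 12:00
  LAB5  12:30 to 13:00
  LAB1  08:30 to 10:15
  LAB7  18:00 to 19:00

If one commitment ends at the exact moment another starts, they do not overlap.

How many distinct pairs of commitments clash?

5

Check each pair: they overlap iff neither finishes before the other starts.
Sorted by start: LAB1, LAB3, LAB2, LAB4, LAB5, LAB6, LAB7, LAB8.
LAB3 starts before LAB1 ends → LAB1 and LAB3 overlap.
LAB2 starts before LAB1 ends → LAB1 and LAB2 overlap.
LAB4 starts after LAB1 ends; LAB1 is clear from here.
LAB2 starts before LAB3 ends → LAB3 and LAB2 overlap.
LAB4 starts after LAB3 ends; LAB3 is clear from here.
LAB4 starts after LAB2 ends; LAB2 is clear from here.
LAB5 starts after LAB4 ends; LAB4 is clear from here.
LAB6 starts after LAB5 ends; LAB5 is clear from here.
LAB7 starts before LAB6 ends → LAB6 and LAB7 overlap.
LAB8 starts exactly when LAB6 ends (back-to-back, no overlap).
LAB8 starts before LAB7 ends → LAB7 and LAB8 overlap.
Overlapping pairs: LAB1 & LAB2, LAB1 & LAB3, LAB2 & LAB3, LAB6 & LAB7, LAB7 & LAB8 — 5 in total.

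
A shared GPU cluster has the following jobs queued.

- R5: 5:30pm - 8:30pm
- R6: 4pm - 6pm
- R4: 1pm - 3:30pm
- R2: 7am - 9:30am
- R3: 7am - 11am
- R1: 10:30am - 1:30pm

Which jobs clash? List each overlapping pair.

R1 & R3, R1 & R4, R2 & R3, R5 & R6

Sorted by start: R2, R3, R1, R4, R6, R5.
R3 starts before R2 ends → R2 and R3 overlap.
R1 starts after R2 ends; R2 is clear from here.
R1 starts before R3 ends → R3 and R1 overlap.
R4 starts after R3 ends; R3 is clear from here.
R4 starts before R1 ends → R1 and R4 overlap.
R6 starts after R1 ends; R1 is clear from here.
R6 starts after R4 ends; R4 is clear from here.
R5 starts before R6 ends → R6 and R5 overlap.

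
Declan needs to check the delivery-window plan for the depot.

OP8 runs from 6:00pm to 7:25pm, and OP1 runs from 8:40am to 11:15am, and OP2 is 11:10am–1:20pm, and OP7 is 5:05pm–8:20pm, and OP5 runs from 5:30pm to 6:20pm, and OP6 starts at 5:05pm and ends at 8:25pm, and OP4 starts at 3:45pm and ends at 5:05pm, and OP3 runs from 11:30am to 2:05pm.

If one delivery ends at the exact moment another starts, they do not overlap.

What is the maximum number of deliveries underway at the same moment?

4

Sort all start/end points and keep a running count:
8:40am start OP1 → 1
11:10am start OP2 → 2
11:15am end OP1 → 1
11:30am start OP3 → 2
1:20pm end OP2 → 1
2:05pm end OP3 → 0
3:45pm start OP4 → 1
5:05pm end OP4 → 0
5:05pm start OP6 → 1
5:05pm start OP7 → 2
5:30pm start OP5 → 3
6:00pm start OP8 → 4
6:20pm end OP5 → 3
7:25pm end OP8 → 2
8:20pm end OP7 → 1
8:25pm end OP6 → 0
Peak is 4, at 6:00pm (OP5, OP6, OP7, OP8).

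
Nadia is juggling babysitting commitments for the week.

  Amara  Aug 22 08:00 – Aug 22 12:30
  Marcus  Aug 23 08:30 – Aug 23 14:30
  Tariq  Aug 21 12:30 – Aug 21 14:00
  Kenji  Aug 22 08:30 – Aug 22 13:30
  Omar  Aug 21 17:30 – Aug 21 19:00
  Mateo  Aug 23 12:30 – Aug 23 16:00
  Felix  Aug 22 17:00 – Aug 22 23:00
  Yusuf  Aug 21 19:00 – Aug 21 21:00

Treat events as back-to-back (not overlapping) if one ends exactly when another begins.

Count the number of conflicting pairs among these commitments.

2

Two intervals overlap when each starts before the other ends.
Sorted by start: Tariq, Omar, Yusuf, Amara, Kenji, Felix, Marcus, Mateo.
Omar starts after Tariq ends; Tariq is clear from here.
Yusuf starts exactly when Omar ends (back-to-back, no overlap); Omar is clear from here.
Amara starts after Yusuf ends; Yusuf is clear from here.
Kenji starts before Amara ends → Amara and Kenji overlap.
Felix starts after Amara ends; Amara is clear from here.
Felix starts after Kenji ends; Kenji is clear from here.
Marcus starts after Felix ends; Felix is clear from here.
Mateo starts before Marcus ends → Marcus and Mateo overlap.
Overlapping pairs: Amara & Kenji, Marcus & Mateo — 2 in total.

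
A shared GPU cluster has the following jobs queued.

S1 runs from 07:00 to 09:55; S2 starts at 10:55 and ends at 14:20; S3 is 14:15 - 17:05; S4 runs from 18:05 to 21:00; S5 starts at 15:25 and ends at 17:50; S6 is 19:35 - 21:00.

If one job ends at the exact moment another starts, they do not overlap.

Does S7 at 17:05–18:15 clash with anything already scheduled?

S1: ends 09:55 at or before S7 starts 17:05 → clear.
S2: ends 14:20 at or before S7 starts 17:05 → clear.
S3: ends 17:05 at or before S7 starts 17:05 → clear.
S5: starts 15:25 before S7 ends 18:15, and ends 17:50 after S7 starts 17:05 → overlap.
S4: starts 18:05 before S7 ends 18:15, and ends 21:00 after S7 starts 17:05 → overlap.
S6: starts 19:35 at or after S7 ends 18:15 → clear.
S7 overlaps S4, S5.

Yes — it overlaps S4, S5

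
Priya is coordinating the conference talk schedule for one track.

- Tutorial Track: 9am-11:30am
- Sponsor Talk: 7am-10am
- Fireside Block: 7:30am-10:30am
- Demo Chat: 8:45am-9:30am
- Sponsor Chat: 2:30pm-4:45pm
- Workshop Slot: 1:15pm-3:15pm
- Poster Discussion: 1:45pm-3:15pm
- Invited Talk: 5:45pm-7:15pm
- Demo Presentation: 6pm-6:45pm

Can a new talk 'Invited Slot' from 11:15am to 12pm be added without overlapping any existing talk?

No — it overlaps Tutorial Track

Sponsor Talk: ends 10am at or before Invited Slot starts 11:15am → clear.
Fireside Block: ends 10:30am at or before Invited Slot starts 11:15am → clear.
Demo Chat: ends 9:30am at or before Invited Slot starts 11:15am → clear.
Tutorial Track: starts 9am before Invited Slot ends 12pm, and ends 11:30am after Invited Slot starts 11:15am → overlap.
Workshop Slot: starts 1:15pm at or after Invited Slot ends 12pm → clear.
Poster Discussion: starts 1:45pm at or after Invited Slot ends 12pm → clear.
Sponsor Chat: starts 2:30pm at or after Invited Slot ends 12pm → clear.
Invited Talk: starts 5:45pm at or after Invited Slot ends 12pm → clear.
Demo Presentation: starts 6pm at or after Invited Slot ends 12pm → clear.
Invited Slot overlaps Tutorial Track.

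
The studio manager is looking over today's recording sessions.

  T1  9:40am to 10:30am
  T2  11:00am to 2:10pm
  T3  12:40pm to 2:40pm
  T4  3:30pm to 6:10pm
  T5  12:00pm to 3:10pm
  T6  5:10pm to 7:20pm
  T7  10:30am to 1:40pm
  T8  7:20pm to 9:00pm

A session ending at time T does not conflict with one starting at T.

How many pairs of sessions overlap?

7

Sorted by start: T1, T7, T2, T5, T3, T4, T6, T8.
T7 starts exactly when T1 ends (back-to-back, no overlap), so nothing later overlaps T1 either.
T2 starts before T7 ends → T7 and T2 overlap.
T5 starts before T7 ends → T7 and T5 overlap.
T3 starts before T7 ends → T7 and T3 overlap.
T4 starts after T7 ends, so nothing later overlaps T7 either.
T5 starts before T2 ends → T2 and T5 overlap.
T3 starts before T2 ends → T2 and T3 overlap.
T4 starts after T2 ends, so nothing later overlaps T2 either.
T3 starts before T5 ends → T5 and T3 overlap.
T4 starts after T5 ends, so nothing later overlaps T5 either.
T4 starts after T3 ends, so nothing later overlaps T3 either.
T6 starts before T4 ends → T4 and T6 overlap.
T8 starts after T4 ends.
T8 starts exactly when T6 ends (back-to-back, no overlap).
Overlapping pairs: T2 & T3, T2 & T5, T2 & T7, T3 & T5, T3 & T7, T4 & T6, T5 & T7 — 7 in total.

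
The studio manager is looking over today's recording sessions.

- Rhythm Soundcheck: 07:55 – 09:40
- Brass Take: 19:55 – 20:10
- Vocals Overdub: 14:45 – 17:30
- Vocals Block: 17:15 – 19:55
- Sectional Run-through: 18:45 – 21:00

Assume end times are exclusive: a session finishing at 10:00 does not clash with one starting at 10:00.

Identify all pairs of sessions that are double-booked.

Check each pair: they overlap iff neither finishes before the other starts.
Sorted by start: Rhythm Soundcheck, Vocals Overdub, Vocals Block, Sectional Run-through, Brass Take.
Vocals Overdub starts after Rhythm Soundcheck ends, so Rhythm Soundcheck has no further overlaps.
Vocals Block starts before Vocals Overdub ends → Vocals Overdub and Vocals Block overlap.
Sectional Run-through starts after Vocals Overdub ends, so Vocals Overdub has no further overlaps.
Sectional Run-through starts before Vocals Block ends → Vocals Block and Sectional Run-through overlap.
Brass Take starts exactly when Vocals Block ends (back-to-back, no overlap).
Brass Take starts before Sectional Run-through ends → Sectional Run-through and Brass Take overlap.

Brass Take & Sectional Run-through, Sectional Run-through & Vocals Block, Vocals Block & Vocals Overdub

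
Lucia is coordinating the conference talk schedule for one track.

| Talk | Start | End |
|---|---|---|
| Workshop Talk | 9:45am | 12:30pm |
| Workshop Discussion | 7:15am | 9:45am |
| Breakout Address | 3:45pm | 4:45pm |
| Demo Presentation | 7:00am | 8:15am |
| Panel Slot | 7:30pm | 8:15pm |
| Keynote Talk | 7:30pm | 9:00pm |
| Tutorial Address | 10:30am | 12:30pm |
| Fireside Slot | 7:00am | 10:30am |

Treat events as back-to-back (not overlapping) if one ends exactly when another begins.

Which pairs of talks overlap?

Demo Presentation & Fireside Slot, Demo Presentation & Workshop Discussion, Fireside Slot & Workshop Discussion, Fireside Slot & Workshop Talk, Keynote Talk & Panel Slot, Tutorial Address & Workshop Talk

Sorted by start: Demo Presentation, Fireside Slot, Workshop Discussion, Workshop Talk, Tutorial Address, Breakout Address, Keynote Talk, Panel Slot.
Fireside Slot starts before Demo Presentation ends → Demo Presentation and Fireside Slot overlap.
Workshop Discussion starts before Demo Presentation ends → Demo Presentation and Workshop Discussion overlap.
Workshop Talk starts after Demo Presentation ends; Demo Presentation is clear from here.
Workshop Discussion starts before Fireside Slot ends → Fireside Slot and Workshop Discussion overlap.
Workshop Talk starts before Fireside Slot ends → Fireside Slot and Workshop Talk overlap.
Tutorial Address starts exactly when Fireside Slot ends (back-to-back, no overlap); Fireside Slot is clear from here.
Workshop Talk starts exactly when Workshop Discussion ends (back-to-back, no overlap); Workshop Discussion is clear from here.
Tutorial Address starts before Workshop Talk ends → Workshop Talk and Tutorial Address overlap.
Breakout Address starts after Workshop Talk ends; Workshop Talk is clear from here.
Breakout Address starts after Tutorial Address ends; Tutorial Address is clear from here.
Keynote Talk starts after Breakout Address ends; Breakout Address is clear from here.
Panel Slot starts before Keynote Talk ends → Keynote Talk and Panel Slot overlap.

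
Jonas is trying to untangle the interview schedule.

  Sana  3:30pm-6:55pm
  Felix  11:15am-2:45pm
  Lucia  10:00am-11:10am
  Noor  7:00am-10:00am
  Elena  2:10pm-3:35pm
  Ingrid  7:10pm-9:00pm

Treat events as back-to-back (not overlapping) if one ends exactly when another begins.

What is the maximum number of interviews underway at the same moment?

2

Sort all start/end points and keep a running count:
7:00am start Noor → 1
10:00am end Noor → 0
10:00am start Lucia → 1
11:10am end Lucia → 0
11:15am start Felix → 1
2:10pm start Elena → 2
2:45pm end Felix → 1
3:30pm start Sana → 2
3:35pm end Elena → 1
6:55pm end Sana → 0
7:10pm start Ingrid → 1
9:00pm end Ingrid → 0
Peak is 2, at 2:10pm (Elena, Felix).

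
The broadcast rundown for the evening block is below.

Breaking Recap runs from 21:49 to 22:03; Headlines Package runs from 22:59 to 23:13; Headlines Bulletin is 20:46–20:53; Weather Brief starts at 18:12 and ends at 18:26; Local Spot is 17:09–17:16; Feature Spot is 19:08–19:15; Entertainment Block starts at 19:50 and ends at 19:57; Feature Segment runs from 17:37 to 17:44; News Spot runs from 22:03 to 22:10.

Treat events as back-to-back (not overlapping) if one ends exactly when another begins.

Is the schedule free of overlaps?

Sorted by start: Local Spot, Feature Segment, Weather Brief, Feature Spot, Entertainment Block, Headlines Bulletin, Breaking Recap, News Spot, Headlines Package.
Feature Segment starts after Local Spot ends, so nothing later overlaps Local Spot either.
Weather Brief starts after Feature Segment ends, so nothing later overlaps Feature Segment either.
Feature Spot starts after Weather Brief ends, so nothing later overlaps Weather Brief either.
Entertainment Block starts after Feature Spot ends, so nothing later overlaps Feature Spot either.
Headlines Bulletin starts after Entertainment Block ends, so nothing later overlaps Entertainment Block either.
Breaking Recap starts after Headlines Bulletin ends, so nothing later overlaps Headlines Bulletin either.
News Spot starts exactly when Breaking Recap ends (back-to-back, no overlap), so nothing later overlaps Breaking Recap either.
Headlines Package starts after News Spot ends.
Every pair is clear; the schedule has no overlaps.

Yes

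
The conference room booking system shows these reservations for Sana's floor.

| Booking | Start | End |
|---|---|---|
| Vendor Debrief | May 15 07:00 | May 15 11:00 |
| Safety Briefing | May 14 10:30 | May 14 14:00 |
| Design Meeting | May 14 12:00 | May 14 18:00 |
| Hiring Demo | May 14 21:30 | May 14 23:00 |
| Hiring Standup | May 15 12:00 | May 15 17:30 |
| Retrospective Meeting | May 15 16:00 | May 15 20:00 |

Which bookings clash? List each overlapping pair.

Two intervals overlap when each starts before the other ends.
Sorted by start: Safety Briefing, Design Meeting, Hiring Demo, Vendor Debrief, Hiring Standup, Retrospective Meeting.
Design Meeting starts before Safety Briefing ends → Safety Briefing and Design Meeting overlap.
Hiring Demo starts after Safety Briefing ends — done with Safety Briefing.
Hiring Demo starts after Design Meeting ends — done with Design Meeting.
Vendor Debrief starts after Hiring Demo ends — done with Hiring Demo.
Hiring Standup starts after Vendor Debrief ends — done with Vendor Debrief.
Retrospective Meeting starts before Hiring Standup ends → Hiring Standup and Retrospective Meeting overlap.

Design Meeting & Safety Briefing, Hiring Standup & Retrospective Meeting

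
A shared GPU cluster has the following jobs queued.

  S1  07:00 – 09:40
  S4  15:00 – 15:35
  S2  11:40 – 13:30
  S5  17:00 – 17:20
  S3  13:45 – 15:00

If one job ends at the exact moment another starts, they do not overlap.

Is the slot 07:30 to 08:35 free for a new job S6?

No — it overlaps S1

S1: starts 07:00 before S6 ends 08:35, and ends 09:40 after S6 starts 07:30 → overlap.
S2: starts 11:40 at or after S6 ends 08:35 → clear.
S3: starts 13:45 at or after S6 ends 08:35 → clear.
S4: starts 15:00 at or after S6 ends 08:35 → clear.
S5: starts 17:00 at or after S6 ends 08:35 → clear.
S6 overlaps S1.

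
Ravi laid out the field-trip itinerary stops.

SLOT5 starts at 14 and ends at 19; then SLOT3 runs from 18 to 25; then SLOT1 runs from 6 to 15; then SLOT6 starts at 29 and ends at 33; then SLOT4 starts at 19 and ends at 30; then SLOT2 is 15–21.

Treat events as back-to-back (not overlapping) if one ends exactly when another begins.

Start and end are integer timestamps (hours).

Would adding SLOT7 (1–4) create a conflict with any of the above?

SLOT1: starts 6 at or after SLOT7 ends 4 → clear.
SLOT5: starts 14 at or after SLOT7 ends 4 → clear.
SLOT2: starts 15 at or after SLOT7 ends 4 → clear.
SLOT3: starts 18 at or after SLOT7 ends 4 → clear.
SLOT4: starts 19 at or after SLOT7 ends 4 → clear.
SLOT6: starts 29 at or after SLOT7 ends 4 → clear.

No — it doesn't clash with anything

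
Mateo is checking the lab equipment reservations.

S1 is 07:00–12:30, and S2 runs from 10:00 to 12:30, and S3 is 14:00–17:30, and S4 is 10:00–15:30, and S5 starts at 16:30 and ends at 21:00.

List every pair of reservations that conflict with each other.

Check each pair: they overlap iff neither finishes before the other starts.
Sorted by start: S1, S2, S4, S3, S5.
S2 starts before S1 ends → S1 and S2 overlap.
S4 starts before S1 ends → S1 and S4 overlap.
S3 starts after S1 ends; S1 is clear from here.
S4 starts before S2 ends → S2 and S4 overlap.
S3 starts after S2 ends; S2 is clear from here.
S3 starts before S4 ends → S4 and S3 overlap.
S5 starts after S4 ends.
S5 starts before S3 ends → S3 and S5 overlap.

S1 & S2, S1 & S4, S2 & S4, S3 & S4, S3 & S5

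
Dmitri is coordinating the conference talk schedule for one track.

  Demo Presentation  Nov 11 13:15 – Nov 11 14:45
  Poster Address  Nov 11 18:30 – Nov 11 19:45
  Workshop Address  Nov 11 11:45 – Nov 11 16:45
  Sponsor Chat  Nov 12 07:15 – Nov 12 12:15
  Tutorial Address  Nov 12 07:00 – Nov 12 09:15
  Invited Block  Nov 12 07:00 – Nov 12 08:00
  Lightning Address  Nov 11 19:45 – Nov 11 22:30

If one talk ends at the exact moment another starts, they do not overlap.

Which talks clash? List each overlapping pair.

Sorted by start: Workshop Address, Demo Presentation, Poster Address, Lightning Address, Tutorial Address, Invited Block, Sponsor Chat.
Demo Presentation starts before Workshop Address ends → Workshop Address and Demo Presentation overlap.
Poster Address starts after Workshop Address ends; Workshop Address is clear from here.
Poster Address starts after Demo Presentation ends; Demo Presentation is clear from here.
Lightning Address starts exactly when Poster Address ends (back-to-back, no overlap); Poster Address is clear from here.
Tutorial Address starts after Lightning Address ends; Lightning Address is clear from here.
Invited Block starts before Tutorial Address ends → Tutorial Address and Invited Block overlap.
Sponsor Chat starts before Tutorial Address ends → Tutorial Address and Sponsor Chat overlap.
Sponsor Chat starts before Invited Block ends → Invited Block and Sponsor Chat overlap.

Demo Presentation & Workshop Address, Invited Block & Sponsor Chat, Invited Block & Tutorial Address, Sponsor Chat & Tutorial Address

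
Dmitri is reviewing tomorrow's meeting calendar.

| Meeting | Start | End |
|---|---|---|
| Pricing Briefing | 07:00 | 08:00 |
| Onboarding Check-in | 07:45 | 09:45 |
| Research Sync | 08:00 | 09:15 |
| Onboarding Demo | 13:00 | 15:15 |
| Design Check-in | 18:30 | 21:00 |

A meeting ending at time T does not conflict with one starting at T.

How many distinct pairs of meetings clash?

Check each pair: they overlap iff neither finishes before the other starts.
Sorted by start: Pricing Briefing, Onboarding Check-in, Research Sync, Onboarding Demo, Design Check-in.
Onboarding Check-in starts before Pricing Briefing ends → Pricing Briefing and Onboarding Check-in overlap.
Research Sync starts exactly when Pricing Briefing ends (back-to-back, no overlap), so Pricing Briefing has no further overlaps.
Research Sync starts before Onboarding Check-in ends → Onboarding Check-in and Research Sync overlap.
Onboarding Demo starts after Onboarding Check-in ends, so Onboarding Check-in has no further overlaps.
Onboarding Demo starts after Research Sync ends, so Research Sync has no further overlaps.
Design Check-in starts after Onboarding Demo ends.
Overlapping pairs: Onboarding Check-in & Pricing Briefing, Onboarding Check-in & Research Sync — 2 in total.

2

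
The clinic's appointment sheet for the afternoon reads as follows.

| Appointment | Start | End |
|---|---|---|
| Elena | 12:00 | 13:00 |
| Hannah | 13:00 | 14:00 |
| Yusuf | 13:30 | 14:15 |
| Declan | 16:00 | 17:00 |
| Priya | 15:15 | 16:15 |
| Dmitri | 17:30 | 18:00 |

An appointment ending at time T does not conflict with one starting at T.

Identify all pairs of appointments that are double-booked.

Declan & Priya, Hannah & Yusuf

Sorted by start: Elena, Hannah, Yusuf, Priya, Declan, Dmitri.
Hannah starts exactly when Elena ends (back-to-back, no overlap), so Elena has no further overlaps.
Yusuf starts before Hannah ends → Hannah and Yusuf overlap.
Priya starts after Hannah ends, so Hannah has no further overlaps.
Priya starts after Yusuf ends, so Yusuf has no further overlaps.
Declan starts before Priya ends → Priya and Declan overlap.
Dmitri starts after Priya ends.
Dmitri starts after Declan ends.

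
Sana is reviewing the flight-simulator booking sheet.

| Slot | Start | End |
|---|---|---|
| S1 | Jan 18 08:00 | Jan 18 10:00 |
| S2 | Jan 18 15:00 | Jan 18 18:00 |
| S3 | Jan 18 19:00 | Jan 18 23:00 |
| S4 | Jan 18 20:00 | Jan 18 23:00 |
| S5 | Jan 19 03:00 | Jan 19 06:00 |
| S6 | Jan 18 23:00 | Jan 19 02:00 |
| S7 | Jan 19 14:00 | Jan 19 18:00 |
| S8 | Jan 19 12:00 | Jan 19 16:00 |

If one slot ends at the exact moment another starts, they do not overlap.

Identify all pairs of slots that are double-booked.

S3 & S4, S7 & S8

Sorted by start: S1, S2, S3, S4, S6, S5, S8, S7.
S2 starts after S1 ends, so S1 has no further overlaps.
S3 starts after S2 ends, so S2 has no further overlaps.
S4 starts before S3 ends → S3 and S4 overlap.
S6 starts exactly when S3 ends (back-to-back, no overlap), so S3 has no further overlaps.
S6 starts exactly when S4 ends (back-to-back, no overlap), so S4 has no further overlaps.
S5 starts after S6 ends, so S6 has no further overlaps.
S8 starts after S5 ends, so S5 has no further overlaps.
S7 starts before S8 ends → S8 and S7 overlap.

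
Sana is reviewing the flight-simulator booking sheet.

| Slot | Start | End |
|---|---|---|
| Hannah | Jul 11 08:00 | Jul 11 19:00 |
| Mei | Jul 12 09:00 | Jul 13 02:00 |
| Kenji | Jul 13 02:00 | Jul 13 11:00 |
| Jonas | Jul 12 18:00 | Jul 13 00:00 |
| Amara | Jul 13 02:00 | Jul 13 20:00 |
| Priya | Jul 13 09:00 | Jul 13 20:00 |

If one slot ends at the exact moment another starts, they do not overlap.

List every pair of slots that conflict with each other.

Amara & Kenji, Amara & Priya, Jonas & Mei, Kenji & Priya

Check each pair: they overlap iff neither finishes before the other starts.
Sorted by start: Hannah, Mei, Jonas, Kenji, Amara, Priya.
Mei starts after Hannah ends; Hannah is clear from here.
Jonas starts before Mei ends → Mei and Jonas overlap.
Kenji starts exactly when Mei ends (back-to-back, no overlap); Mei is clear from here.
Kenji starts after Jonas ends; Jonas is clear from here.
Amara starts before Kenji ends → Kenji and Amara overlap.
Priya starts before Kenji ends → Kenji and Priya overlap.
Priya starts before Amara ends → Amara and Priya overlap.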